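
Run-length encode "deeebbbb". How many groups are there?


Input: deeebbbb
Scanning for consecutive runs:
  Group 1: 'd' x 1 (positions 0-0)
  Group 2: 'e' x 3 (positions 1-3)
  Group 3: 'b' x 4 (positions 4-7)
Total groups: 3

3


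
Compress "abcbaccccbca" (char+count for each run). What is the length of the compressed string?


Input: abcbaccccbca
Runs:
  'a' x 1 => "a1"
  'b' x 1 => "b1"
  'c' x 1 => "c1"
  'b' x 1 => "b1"
  'a' x 1 => "a1"
  'c' x 4 => "c4"
  'b' x 1 => "b1"
  'c' x 1 => "c1"
  'a' x 1 => "a1"
Compressed: "a1b1c1b1a1c4b1c1a1"
Compressed length: 18

18


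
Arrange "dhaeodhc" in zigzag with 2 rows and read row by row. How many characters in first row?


Zigzag "dhaeodhc" into 2 rows:
Placing characters:
  'd' => row 0
  'h' => row 1
  'a' => row 0
  'e' => row 1
  'o' => row 0
  'd' => row 1
  'h' => row 0
  'c' => row 1
Rows:
  Row 0: "daoh"
  Row 1: "hedc"
First row length: 4

4


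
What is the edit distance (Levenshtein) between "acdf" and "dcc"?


Computing edit distance: "acdf" -> "dcc"
DP table:
           d    c    c
      0    1    2    3
  a   1    1    2    3
  c   2    2    1    2
  d   3    2    2    2
  f   4    3    3    3
Edit distance = dp[4][3] = 3

3


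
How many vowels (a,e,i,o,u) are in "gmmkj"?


Input: gmmkj
Checking each character:
  'g' at position 0: consonant
  'm' at position 1: consonant
  'm' at position 2: consonant
  'k' at position 3: consonant
  'j' at position 4: consonant
Total vowels: 0

0


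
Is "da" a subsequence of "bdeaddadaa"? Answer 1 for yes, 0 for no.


Check if "da" is a subsequence of "bdeaddadaa"
Greedy scan:
  Position 0 ('b'): no match needed
  Position 1 ('d'): matches sub[0] = 'd'
  Position 2 ('e'): no match needed
  Position 3 ('a'): matches sub[1] = 'a'
  Position 4 ('d'): no match needed
  Position 5 ('d'): no match needed
  Position 6 ('a'): no match needed
  Position 7 ('d'): no match needed
  Position 8 ('a'): no match needed
  Position 9 ('a'): no match needed
All 2 characters matched => is a subsequence

1


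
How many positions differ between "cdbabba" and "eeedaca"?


Comparing "cdbabba" and "eeedaca" position by position:
  Position 0: 'c' vs 'e' => DIFFER
  Position 1: 'd' vs 'e' => DIFFER
  Position 2: 'b' vs 'e' => DIFFER
  Position 3: 'a' vs 'd' => DIFFER
  Position 4: 'b' vs 'a' => DIFFER
  Position 5: 'b' vs 'c' => DIFFER
  Position 6: 'a' vs 'a' => same
Positions that differ: 6

6


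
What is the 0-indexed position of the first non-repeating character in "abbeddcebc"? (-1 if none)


Input: abbeddcebc
Character frequencies:
  'a': 1
  'b': 3
  'c': 2
  'd': 2
  'e': 2
Scanning left to right for freq == 1:
  Position 0 ('a'): unique! => answer = 0

0


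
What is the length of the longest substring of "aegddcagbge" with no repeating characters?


Input: "aegddcagbge"
Sliding window (track last position of each char):
  Position 0 ('a'): window [0,0] length 1 -- new best
  Position 1 ('e'): window [0,1] length 2 -- new best
  Position 2 ('g'): window [0,2] length 3 -- new best
  Position 3 ('d'): window [0,3] length 4 -- new best
  Position 4 ('d'): repeat (last at 3), move window start to 4
  Position 4 ('d'): window [4,4] length 1
  Position 5 ('c'): window [4,5] length 2
  Position 6 ('a'): window [4,6] length 3
  Position 7 ('g'): window [4,7] length 4
  Position 8 ('b'): window [4,8] length 5 -- new best
  Position 9 ('g'): repeat (last at 7), move window start to 8
  Position 9 ('g'): window [8,9] length 2
  Position 10 ('e'): window [8,10] length 3
Longest substring with no repeats: "dcagb" with length 5

5


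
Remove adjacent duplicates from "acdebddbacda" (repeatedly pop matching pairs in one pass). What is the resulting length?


Input: acdebddbacda
Stack-based adjacent duplicate removal:
  Read 'a': push. Stack: a
  Read 'c': push. Stack: ac
  Read 'd': push. Stack: acd
  Read 'e': push. Stack: acde
  Read 'b': push. Stack: acdeb
  Read 'd': push. Stack: acdebd
  Read 'd': matches stack top 'd' => pop. Stack: acdeb
  Read 'b': matches stack top 'b' => pop. Stack: acde
  Read 'a': push. Stack: acdea
  Read 'c': push. Stack: acdeac
  Read 'd': push. Stack: acdeacd
  Read 'a': push. Stack: acdeacda
Final stack: "acdeacda" (length 8)

8


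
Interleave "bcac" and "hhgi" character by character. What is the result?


Interleaving "bcac" and "hhgi":
  Position 0: 'b' from first, 'h' from second => "bh"
  Position 1: 'c' from first, 'h' from second => "ch"
  Position 2: 'a' from first, 'g' from second => "ag"
  Position 3: 'c' from first, 'i' from second => "ci"
Result: bhchagci

bhchagci


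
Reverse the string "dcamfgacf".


Input: dcamfgacf
Reading characters right to left:
  Position 8: 'f'
  Position 7: 'c'
  Position 6: 'a'
  Position 5: 'g'
  Position 4: 'f'
  Position 3: 'm'
  Position 2: 'a'
  Position 1: 'c'
  Position 0: 'd'
Reversed: fcagfmacd

fcagfmacd


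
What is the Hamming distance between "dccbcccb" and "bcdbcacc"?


Comparing "dccbcccb" and "bcdbcacc" position by position:
  Position 0: 'd' vs 'b' => differ
  Position 1: 'c' vs 'c' => same
  Position 2: 'c' vs 'd' => differ
  Position 3: 'b' vs 'b' => same
  Position 4: 'c' vs 'c' => same
  Position 5: 'c' vs 'a' => differ
  Position 6: 'c' vs 'c' => same
  Position 7: 'b' vs 'c' => differ
Total differences (Hamming distance): 4

4


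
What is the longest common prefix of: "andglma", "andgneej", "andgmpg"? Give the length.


Words: andglma, andgneej, andgmpg
  Position 0: all 'a' => match
  Position 1: all 'n' => match
  Position 2: all 'd' => match
  Position 3: all 'g' => match
  Position 4: ('l', 'n', 'm') => mismatch, stop
LCP = "andg" (length 4)

4


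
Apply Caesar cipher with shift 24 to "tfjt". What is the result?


Caesar cipher: shift "tfjt" by 24
  't' (pos 19) + 24 = pos 17 = 'r'
  'f' (pos 5) + 24 = pos 3 = 'd'
  'j' (pos 9) + 24 = pos 7 = 'h'
  't' (pos 19) + 24 = pos 17 = 'r'
Result: rdhr

rdhr


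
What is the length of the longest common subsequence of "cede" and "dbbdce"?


LCS of "cede" and "dbbdce"
DP table:
           d    b    b    d    c    e
      0    0    0    0    0    0    0
  c   0    0    0    0    0    1    1
  e   0    0    0    0    0    1    2
  d   0    1    1    1    1    1    2
  e   0    1    1    1    1    1    2
LCS length = dp[4][6] = 2

2


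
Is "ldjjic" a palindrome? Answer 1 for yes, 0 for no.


Input: ldjjic
Reversed: cijjdl
  Compare pos 0 ('l') with pos 5 ('c'): MISMATCH
  Compare pos 1 ('d') with pos 4 ('i'): MISMATCH
  Compare pos 2 ('j') with pos 3 ('j'): match
Result: not a palindrome

0


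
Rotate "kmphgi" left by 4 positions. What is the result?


Input: "kmphgi", rotate left by 4
First 4 characters: "kmph"
Remaining characters: "gi"
Concatenate remaining + first: "gi" + "kmph" = "gikmph"

gikmph


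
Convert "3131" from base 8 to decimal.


Input: "3131" in base 8
Positional expansion:
  Digit '3' (value 3) x 8^3 = 1536
  Digit '1' (value 1) x 8^2 = 64
  Digit '3' (value 3) x 8^1 = 24
  Digit '1' (value 1) x 8^0 = 1
Sum = 1625

1625


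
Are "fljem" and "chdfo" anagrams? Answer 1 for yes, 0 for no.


Strings: "fljem", "chdfo"
Sorted first:  efjlm
Sorted second: cdfho
Differ at position 0: 'e' vs 'c' => not anagrams

0


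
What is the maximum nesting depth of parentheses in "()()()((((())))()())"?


Input: "()()()((((())))()())"
Tracking depth:
  Position 0 '(': depth becomes 1
  Position 1 ')': depth becomes 0
  Position 2 '(': depth becomes 1
  Position 3 ')': depth becomes 0
  Position 4 '(': depth becomes 1
  Position 5 ')': depth becomes 0
  Position 6 '(': depth becomes 1
  Position 7 '(': depth becomes 2
  Position 8 '(': depth becomes 3
  Position 9 '(': depth becomes 4
  Position 10 '(': depth becomes 5
  Position 11 ')': depth becomes 4
  Position 12 ')': depth becomes 3
  Position 13 ')': depth becomes 2
  Position 14 ')': depth becomes 1
  Position 15 '(': depth becomes 2
  Position 16 ')': depth becomes 1
  Position 17 '(': depth becomes 2
  Position 18 ')': depth becomes 1
  Position 19 ')': depth becomes 0
Maximum depth reached: 5

5


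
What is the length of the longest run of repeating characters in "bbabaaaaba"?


Input: "bbabaaaaba"
Scanning for longest run:
  Position 1 ('b'): continues run of 'b', length=2
  Position 2 ('a'): new char, reset run to 1
  Position 3 ('b'): new char, reset run to 1
  Position 4 ('a'): new char, reset run to 1
  Position 5 ('a'): continues run of 'a', length=2
  Position 6 ('a'): continues run of 'a', length=3
  Position 7 ('a'): continues run of 'a', length=4
  Position 8 ('b'): new char, reset run to 1
  Position 9 ('a'): new char, reset run to 1
Longest run: 'a' with length 4

4


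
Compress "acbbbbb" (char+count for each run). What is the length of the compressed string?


Input: acbbbbb
Runs:
  'a' x 1 => "a1"
  'c' x 1 => "c1"
  'b' x 5 => "b5"
Compressed: "a1c1b5"
Compressed length: 6

6


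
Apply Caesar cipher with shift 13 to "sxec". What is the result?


Caesar cipher: shift "sxec" by 13
  's' (pos 18) + 13 = pos 5 = 'f'
  'x' (pos 23) + 13 = pos 10 = 'k'
  'e' (pos 4) + 13 = pos 17 = 'r'
  'c' (pos 2) + 13 = pos 15 = 'p'
Result: fkrp

fkrp


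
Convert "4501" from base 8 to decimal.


Input: "4501" in base 8
Positional expansion:
  Digit '4' (value 4) x 8^3 = 2048
  Digit '5' (value 5) x 8^2 = 320
  Digit '0' (value 0) x 8^1 = 0
  Digit '1' (value 1) x 8^0 = 1
Sum = 2369

2369


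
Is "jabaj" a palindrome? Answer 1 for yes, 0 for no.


Input: jabaj
Reversed: jabaj
  Compare pos 0 ('j') with pos 4 ('j'): match
  Compare pos 1 ('a') with pos 3 ('a'): match
Result: palindrome

1


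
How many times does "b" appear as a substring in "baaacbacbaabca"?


Searching for "b" in "baaacbacbaabca"
Scanning each position:
  Position 0: "b" => MATCH
  Position 1: "a" => no
  Position 2: "a" => no
  Position 3: "a" => no
  Position 4: "c" => no
  Position 5: "b" => MATCH
  Position 6: "a" => no
  Position 7: "c" => no
  Position 8: "b" => MATCH
  Position 9: "a" => no
  Position 10: "a" => no
  Position 11: "b" => MATCH
  Position 12: "c" => no
  Position 13: "a" => no
Total occurrences: 4

4


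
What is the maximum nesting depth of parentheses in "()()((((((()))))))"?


Input: "()()((((((()))))))"
Tracking depth:
  Position 0 '(': depth becomes 1
  Position 1 ')': depth becomes 0
  Position 2 '(': depth becomes 1
  Position 3 ')': depth becomes 0
  Position 4 '(': depth becomes 1
  Position 5 '(': depth becomes 2
  Position 6 '(': depth becomes 3
  Position 7 '(': depth becomes 4
  Position 8 '(': depth becomes 5
  Position 9 '(': depth becomes 6
  Position 10 '(': depth becomes 7
  Position 11 ')': depth becomes 6
  Position 12 ')': depth becomes 5
  Position 13 ')': depth becomes 4
  Position 14 ')': depth becomes 3
  Position 15 ')': depth becomes 2
  Position 16 ')': depth becomes 1
  Position 17 ')': depth becomes 0
Maximum depth reached: 7

7


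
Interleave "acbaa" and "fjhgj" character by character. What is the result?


Interleaving "acbaa" and "fjhgj":
  Position 0: 'a' from first, 'f' from second => "af"
  Position 1: 'c' from first, 'j' from second => "cj"
  Position 2: 'b' from first, 'h' from second => "bh"
  Position 3: 'a' from first, 'g' from second => "ag"
  Position 4: 'a' from first, 'j' from second => "aj"
Result: afcjbhagaj

afcjbhagaj


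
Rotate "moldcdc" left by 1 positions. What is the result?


Input: "moldcdc", rotate left by 1
First 1 characters: "m"
Remaining characters: "oldcdc"
Concatenate remaining + first: "oldcdc" + "m" = "oldcdcm"

oldcdcm


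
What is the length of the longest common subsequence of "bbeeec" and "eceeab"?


LCS of "bbeeec" and "eceeab"
DP table:
           e    c    e    e    a    b
      0    0    0    0    0    0    0
  b   0    0    0    0    0    0    1
  b   0    0    0    0    0    0    1
  e   0    1    1    1    1    1    1
  e   0    1    1    2    2    2    2
  e   0    1    1    2    3    3    3
  c   0    1    2    2    3    3    3
LCS length = dp[6][6] = 3

3


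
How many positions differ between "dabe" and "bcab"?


Comparing "dabe" and "bcab" position by position:
  Position 0: 'd' vs 'b' => DIFFER
  Position 1: 'a' vs 'c' => DIFFER
  Position 2: 'b' vs 'a' => DIFFER
  Position 3: 'e' vs 'b' => DIFFER
Positions that differ: 4

4


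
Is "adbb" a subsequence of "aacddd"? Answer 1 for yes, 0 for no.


Check if "adbb" is a subsequence of "aacddd"
Greedy scan:
  Position 0 ('a'): matches sub[0] = 'a'
  Position 1 ('a'): no match needed
  Position 2 ('c'): no match needed
  Position 3 ('d'): matches sub[1] = 'd'
  Position 4 ('d'): no match needed
  Position 5 ('d'): no match needed
Only matched 2/4 characters => not a subsequence

0


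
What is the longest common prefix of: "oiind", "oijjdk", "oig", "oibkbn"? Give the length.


Words: oiind, oijjdk, oig, oibkbn
  Position 0: all 'o' => match
  Position 1: all 'i' => match
  Position 2: ('i', 'j', 'g', 'b') => mismatch, stop
LCP = "oi" (length 2)

2


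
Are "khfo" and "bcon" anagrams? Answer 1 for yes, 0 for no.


Strings: "khfo", "bcon"
Sorted first:  fhko
Sorted second: bcno
Differ at position 0: 'f' vs 'b' => not anagrams

0


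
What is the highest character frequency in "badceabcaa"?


Input: badceabcaa
Character counts:
  'a': 4
  'b': 2
  'c': 2
  'd': 1
  'e': 1
Maximum frequency: 4

4


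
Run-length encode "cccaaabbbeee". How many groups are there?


Input: cccaaabbbeee
Scanning for consecutive runs:
  Group 1: 'c' x 3 (positions 0-2)
  Group 2: 'a' x 3 (positions 3-5)
  Group 3: 'b' x 3 (positions 6-8)
  Group 4: 'e' x 3 (positions 9-11)
Total groups: 4

4


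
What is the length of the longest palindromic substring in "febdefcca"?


Input: "febdefcca"
Checking substrings for palindromes:
  [6:8] "cc" (len 2) => palindrome
Longest palindromic substring: "cc" with length 2

2


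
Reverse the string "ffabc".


Input: ffabc
Reading characters right to left:
  Position 4: 'c'
  Position 3: 'b'
  Position 2: 'a'
  Position 1: 'f'
  Position 0: 'f'
Reversed: cbaff

cbaff


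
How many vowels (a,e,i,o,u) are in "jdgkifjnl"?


Input: jdgkifjnl
Checking each character:
  'j' at position 0: consonant
  'd' at position 1: consonant
  'g' at position 2: consonant
  'k' at position 3: consonant
  'i' at position 4: vowel (running total: 1)
  'f' at position 5: consonant
  'j' at position 6: consonant
  'n' at position 7: consonant
  'l' at position 8: consonant
Total vowels: 1

1


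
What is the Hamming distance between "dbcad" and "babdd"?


Comparing "dbcad" and "babdd" position by position:
  Position 0: 'd' vs 'b' => differ
  Position 1: 'b' vs 'a' => differ
  Position 2: 'c' vs 'b' => differ
  Position 3: 'a' vs 'd' => differ
  Position 4: 'd' vs 'd' => same
Total differences (Hamming distance): 4

4


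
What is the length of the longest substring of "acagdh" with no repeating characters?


Input: "acagdh"
Sliding window (track last position of each char):
  Position 0 ('a'): window [0,0] length 1 -- new best
  Position 1 ('c'): window [0,1] length 2 -- new best
  Position 2 ('a'): repeat (last at 0), move window start to 1
  Position 2 ('a'): window [1,2] length 2
  Position 3 ('g'): window [1,3] length 3 -- new best
  Position 4 ('d'): window [1,4] length 4 -- new best
  Position 5 ('h'): window [1,5] length 5 -- new best
Longest substring with no repeats: "cagdh" with length 5

5


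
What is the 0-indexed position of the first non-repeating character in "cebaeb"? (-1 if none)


Input: cebaeb
Character frequencies:
  'a': 1
  'b': 2
  'c': 1
  'e': 2
Scanning left to right for freq == 1:
  Position 0 ('c'): unique! => answer = 0

0


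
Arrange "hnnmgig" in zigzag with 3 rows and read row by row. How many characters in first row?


Zigzag "hnnmgig" into 3 rows:
Placing characters:
  'h' => row 0
  'n' => row 1
  'n' => row 2
  'm' => row 1
  'g' => row 0
  'i' => row 1
  'g' => row 2
Rows:
  Row 0: "hg"
  Row 1: "nmi"
  Row 2: "ng"
First row length: 2

2


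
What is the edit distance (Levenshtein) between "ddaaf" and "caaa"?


Computing edit distance: "ddaaf" -> "caaa"
DP table:
           c    a    a    a
      0    1    2    3    4
  d   1    1    2    3    4
  d   2    2    2    3    4
  a   3    3    2    2    3
  a   4    4    3    2    2
  f   5    5    4    3    3
Edit distance = dp[5][4] = 3

3


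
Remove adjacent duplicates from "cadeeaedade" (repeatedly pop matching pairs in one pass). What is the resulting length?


Input: cadeeaedade
Stack-based adjacent duplicate removal:
  Read 'c': push. Stack: c
  Read 'a': push. Stack: ca
  Read 'd': push. Stack: cad
  Read 'e': push. Stack: cade
  Read 'e': matches stack top 'e' => pop. Stack: cad
  Read 'a': push. Stack: cada
  Read 'e': push. Stack: cadae
  Read 'd': push. Stack: cadaed
  Read 'a': push. Stack: cadaeda
  Read 'd': push. Stack: cadaedad
  Read 'e': push. Stack: cadaedade
Final stack: "cadaedade" (length 9)

9


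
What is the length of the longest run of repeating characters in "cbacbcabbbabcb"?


Input: "cbacbcabbbabcb"
Scanning for longest run:
  Position 1 ('b'): new char, reset run to 1
  Position 2 ('a'): new char, reset run to 1
  Position 3 ('c'): new char, reset run to 1
  Position 4 ('b'): new char, reset run to 1
  Position 5 ('c'): new char, reset run to 1
  Position 6 ('a'): new char, reset run to 1
  Position 7 ('b'): new char, reset run to 1
  Position 8 ('b'): continues run of 'b', length=2
  Position 9 ('b'): continues run of 'b', length=3
  Position 10 ('a'): new char, reset run to 1
  Position 11 ('b'): new char, reset run to 1
  Position 12 ('c'): new char, reset run to 1
  Position 13 ('b'): new char, reset run to 1
Longest run: 'b' with length 3

3


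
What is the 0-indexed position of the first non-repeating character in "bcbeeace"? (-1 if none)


Input: bcbeeace
Character frequencies:
  'a': 1
  'b': 2
  'c': 2
  'e': 3
Scanning left to right for freq == 1:
  Position 0 ('b'): freq=2, skip
  Position 1 ('c'): freq=2, skip
  Position 2 ('b'): freq=2, skip
  Position 3 ('e'): freq=3, skip
  Position 4 ('e'): freq=3, skip
  Position 5 ('a'): unique! => answer = 5

5


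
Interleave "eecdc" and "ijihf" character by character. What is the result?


Interleaving "eecdc" and "ijihf":
  Position 0: 'e' from first, 'i' from second => "ei"
  Position 1: 'e' from first, 'j' from second => "ej"
  Position 2: 'c' from first, 'i' from second => "ci"
  Position 3: 'd' from first, 'h' from second => "dh"
  Position 4: 'c' from first, 'f' from second => "cf"
Result: eiejcidhcf

eiejcidhcf


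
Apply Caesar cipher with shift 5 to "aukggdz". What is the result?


Caesar cipher: shift "aukggdz" by 5
  'a' (pos 0) + 5 = pos 5 = 'f'
  'u' (pos 20) + 5 = pos 25 = 'z'
  'k' (pos 10) + 5 = pos 15 = 'p'
  'g' (pos 6) + 5 = pos 11 = 'l'
  'g' (pos 6) + 5 = pos 11 = 'l'
  'd' (pos 3) + 5 = pos 8 = 'i'
  'z' (pos 25) + 5 = pos 4 = 'e'
Result: fzpllie

fzpllie


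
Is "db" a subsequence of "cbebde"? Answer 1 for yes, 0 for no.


Check if "db" is a subsequence of "cbebde"
Greedy scan:
  Position 0 ('c'): no match needed
  Position 1 ('b'): no match needed
  Position 2 ('e'): no match needed
  Position 3 ('b'): no match needed
  Position 4 ('d'): matches sub[0] = 'd'
  Position 5 ('e'): no match needed
Only matched 1/2 characters => not a subsequence

0


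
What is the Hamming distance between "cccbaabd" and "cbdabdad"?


Comparing "cccbaabd" and "cbdabdad" position by position:
  Position 0: 'c' vs 'c' => same
  Position 1: 'c' vs 'b' => differ
  Position 2: 'c' vs 'd' => differ
  Position 3: 'b' vs 'a' => differ
  Position 4: 'a' vs 'b' => differ
  Position 5: 'a' vs 'd' => differ
  Position 6: 'b' vs 'a' => differ
  Position 7: 'd' vs 'd' => same
Total differences (Hamming distance): 6

6


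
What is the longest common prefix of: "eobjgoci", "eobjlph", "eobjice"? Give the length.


Words: eobjgoci, eobjlph, eobjice
  Position 0: all 'e' => match
  Position 1: all 'o' => match
  Position 2: all 'b' => match
  Position 3: all 'j' => match
  Position 4: ('g', 'l', 'i') => mismatch, stop
LCP = "eobj" (length 4)

4


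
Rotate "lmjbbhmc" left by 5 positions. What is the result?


Input: "lmjbbhmc", rotate left by 5
First 5 characters: "lmjbb"
Remaining characters: "hmc"
Concatenate remaining + first: "hmc" + "lmjbb" = "hmclmjbb"

hmclmjbb


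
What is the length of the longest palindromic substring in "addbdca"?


Input: "addbdca"
Checking substrings for palindromes:
  [2:5] "dbd" (len 3) => palindrome
  [1:3] "dd" (len 2) => palindrome
Longest palindromic substring: "dbd" with length 3

3


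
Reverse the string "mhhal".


Input: mhhal
Reading characters right to left:
  Position 4: 'l'
  Position 3: 'a'
  Position 2: 'h'
  Position 1: 'h'
  Position 0: 'm'
Reversed: lahhm

lahhm


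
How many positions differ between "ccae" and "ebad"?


Comparing "ccae" and "ebad" position by position:
  Position 0: 'c' vs 'e' => DIFFER
  Position 1: 'c' vs 'b' => DIFFER
  Position 2: 'a' vs 'a' => same
  Position 3: 'e' vs 'd' => DIFFER
Positions that differ: 3

3


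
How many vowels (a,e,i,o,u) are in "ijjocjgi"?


Input: ijjocjgi
Checking each character:
  'i' at position 0: vowel (running total: 1)
  'j' at position 1: consonant
  'j' at position 2: consonant
  'o' at position 3: vowel (running total: 2)
  'c' at position 4: consonant
  'j' at position 5: consonant
  'g' at position 6: consonant
  'i' at position 7: vowel (running total: 3)
Total vowels: 3

3


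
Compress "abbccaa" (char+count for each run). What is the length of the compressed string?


Input: abbccaa
Runs:
  'a' x 1 => "a1"
  'b' x 2 => "b2"
  'c' x 2 => "c2"
  'a' x 2 => "a2"
Compressed: "a1b2c2a2"
Compressed length: 8

8


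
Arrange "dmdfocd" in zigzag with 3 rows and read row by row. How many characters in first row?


Zigzag "dmdfocd" into 3 rows:
Placing characters:
  'd' => row 0
  'm' => row 1
  'd' => row 2
  'f' => row 1
  'o' => row 0
  'c' => row 1
  'd' => row 2
Rows:
  Row 0: "do"
  Row 1: "mfc"
  Row 2: "dd"
First row length: 2

2


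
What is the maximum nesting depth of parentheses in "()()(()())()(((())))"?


Input: "()()(()())()(((())))"
Tracking depth:
  Position 0 '(': depth becomes 1
  Position 1 ')': depth becomes 0
  Position 2 '(': depth becomes 1
  Position 3 ')': depth becomes 0
  Position 4 '(': depth becomes 1
  Position 5 '(': depth becomes 2
  Position 6 ')': depth becomes 1
  Position 7 '(': depth becomes 2
  Position 8 ')': depth becomes 1
  Position 9 ')': depth becomes 0
  Position 10 '(': depth becomes 1
  Position 11 ')': depth becomes 0
  Position 12 '(': depth becomes 1
  Position 13 '(': depth becomes 2
  Position 14 '(': depth becomes 3
  Position 15 '(': depth becomes 4
  Position 16 ')': depth becomes 3
  Position 17 ')': depth becomes 2
  Position 18 ')': depth becomes 1
  Position 19 ')': depth becomes 0
Maximum depth reached: 4

4


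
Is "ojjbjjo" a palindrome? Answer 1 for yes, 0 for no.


Input: ojjbjjo
Reversed: ojjbjjo
  Compare pos 0 ('o') with pos 6 ('o'): match
  Compare pos 1 ('j') with pos 5 ('j'): match
  Compare pos 2 ('j') with pos 4 ('j'): match
Result: palindrome

1


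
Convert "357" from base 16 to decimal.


Input: "357" in base 16
Positional expansion:
  Digit '3' (value 3) x 16^2 = 768
  Digit '5' (value 5) x 16^1 = 80
  Digit '7' (value 7) x 16^0 = 7
Sum = 855

855


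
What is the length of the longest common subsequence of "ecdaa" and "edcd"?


LCS of "ecdaa" and "edcd"
DP table:
           e    d    c    d
      0    0    0    0    0
  e   0    1    1    1    1
  c   0    1    1    2    2
  d   0    1    2    2    3
  a   0    1    2    2    3
  a   0    1    2    2    3
LCS length = dp[5][4] = 3

3


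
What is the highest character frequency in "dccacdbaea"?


Input: dccacdbaea
Character counts:
  'a': 3
  'b': 1
  'c': 3
  'd': 2
  'e': 1
Maximum frequency: 3

3


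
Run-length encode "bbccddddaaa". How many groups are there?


Input: bbccddddaaa
Scanning for consecutive runs:
  Group 1: 'b' x 2 (positions 0-1)
  Group 2: 'c' x 2 (positions 2-3)
  Group 3: 'd' x 4 (positions 4-7)
  Group 4: 'a' x 3 (positions 8-10)
Total groups: 4

4


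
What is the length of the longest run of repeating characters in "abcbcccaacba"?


Input: "abcbcccaacba"
Scanning for longest run:
  Position 1 ('b'): new char, reset run to 1
  Position 2 ('c'): new char, reset run to 1
  Position 3 ('b'): new char, reset run to 1
  Position 4 ('c'): new char, reset run to 1
  Position 5 ('c'): continues run of 'c', length=2
  Position 6 ('c'): continues run of 'c', length=3
  Position 7 ('a'): new char, reset run to 1
  Position 8 ('a'): continues run of 'a', length=2
  Position 9 ('c'): new char, reset run to 1
  Position 10 ('b'): new char, reset run to 1
  Position 11 ('a'): new char, reset run to 1
Longest run: 'c' with length 3

3


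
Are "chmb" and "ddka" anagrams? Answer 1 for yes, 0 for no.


Strings: "chmb", "ddka"
Sorted first:  bchm
Sorted second: addk
Differ at position 0: 'b' vs 'a' => not anagrams

0


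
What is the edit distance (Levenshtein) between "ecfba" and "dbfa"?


Computing edit distance: "ecfba" -> "dbfa"
DP table:
           d    b    f    a
      0    1    2    3    4
  e   1    1    2    3    4
  c   2    2    2    3    4
  f   3    3    3    2    3
  b   4    4    3    3    3
  a   5    5    4    4    3
Edit distance = dp[5][4] = 3

3


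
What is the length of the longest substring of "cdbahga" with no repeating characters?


Input: "cdbahga"
Sliding window (track last position of each char):
  Position 0 ('c'): window [0,0] length 1 -- new best
  Position 1 ('d'): window [0,1] length 2 -- new best
  Position 2 ('b'): window [0,2] length 3 -- new best
  Position 3 ('a'): window [0,3] length 4 -- new best
  Position 4 ('h'): window [0,4] length 5 -- new best
  Position 5 ('g'): window [0,5] length 6 -- new best
  Position 6 ('a'): repeat (last at 3), move window start to 4
  Position 6 ('a'): window [4,6] length 3
Longest substring with no repeats: "cdbahg" with length 6

6


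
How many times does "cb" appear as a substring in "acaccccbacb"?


Searching for "cb" in "acaccccbacb"
Scanning each position:
  Position 0: "ac" => no
  Position 1: "ca" => no
  Position 2: "ac" => no
  Position 3: "cc" => no
  Position 4: "cc" => no
  Position 5: "cc" => no
  Position 6: "cb" => MATCH
  Position 7: "ba" => no
  Position 8: "ac" => no
  Position 9: "cb" => MATCH
Total occurrences: 2

2


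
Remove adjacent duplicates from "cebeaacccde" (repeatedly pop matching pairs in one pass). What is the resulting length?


Input: cebeaacccde
Stack-based adjacent duplicate removal:
  Read 'c': push. Stack: c
  Read 'e': push. Stack: ce
  Read 'b': push. Stack: ceb
  Read 'e': push. Stack: cebe
  Read 'a': push. Stack: cebea
  Read 'a': matches stack top 'a' => pop. Stack: cebe
  Read 'c': push. Stack: cebec
  Read 'c': matches stack top 'c' => pop. Stack: cebe
  Read 'c': push. Stack: cebec
  Read 'd': push. Stack: cebecd
  Read 'e': push. Stack: cebecde
Final stack: "cebecde" (length 7)

7


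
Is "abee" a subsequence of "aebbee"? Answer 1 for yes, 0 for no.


Check if "abee" is a subsequence of "aebbee"
Greedy scan:
  Position 0 ('a'): matches sub[0] = 'a'
  Position 1 ('e'): no match needed
  Position 2 ('b'): matches sub[1] = 'b'
  Position 3 ('b'): no match needed
  Position 4 ('e'): matches sub[2] = 'e'
  Position 5 ('e'): matches sub[3] = 'e'
All 4 characters matched => is a subsequence

1


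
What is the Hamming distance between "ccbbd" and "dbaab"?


Comparing "ccbbd" and "dbaab" position by position:
  Position 0: 'c' vs 'd' => differ
  Position 1: 'c' vs 'b' => differ
  Position 2: 'b' vs 'a' => differ
  Position 3: 'b' vs 'a' => differ
  Position 4: 'd' vs 'b' => differ
Total differences (Hamming distance): 5

5


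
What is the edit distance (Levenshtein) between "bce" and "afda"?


Computing edit distance: "bce" -> "afda"
DP table:
           a    f    d    a
      0    1    2    3    4
  b   1    1    2    3    4
  c   2    2    2    3    4
  e   3    3    3    3    4
Edit distance = dp[3][4] = 4

4


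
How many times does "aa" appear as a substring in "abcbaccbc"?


Searching for "aa" in "abcbaccbc"
Scanning each position:
  Position 0: "ab" => no
  Position 1: "bc" => no
  Position 2: "cb" => no
  Position 3: "ba" => no
  Position 4: "ac" => no
  Position 5: "cc" => no
  Position 6: "cb" => no
  Position 7: "bc" => no
Total occurrences: 0

0


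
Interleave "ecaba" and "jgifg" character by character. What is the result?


Interleaving "ecaba" and "jgifg":
  Position 0: 'e' from first, 'j' from second => "ej"
  Position 1: 'c' from first, 'g' from second => "cg"
  Position 2: 'a' from first, 'i' from second => "ai"
  Position 3: 'b' from first, 'f' from second => "bf"
  Position 4: 'a' from first, 'g' from second => "ag"
Result: ejcgaibfag

ejcgaibfag


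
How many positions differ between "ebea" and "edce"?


Comparing "ebea" and "edce" position by position:
  Position 0: 'e' vs 'e' => same
  Position 1: 'b' vs 'd' => DIFFER
  Position 2: 'e' vs 'c' => DIFFER
  Position 3: 'a' vs 'e' => DIFFER
Positions that differ: 3

3


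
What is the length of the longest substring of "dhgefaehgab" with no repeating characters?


Input: "dhgefaehgab"
Sliding window (track last position of each char):
  Position 0 ('d'): window [0,0] length 1 -- new best
  Position 1 ('h'): window [0,1] length 2 -- new best
  Position 2 ('g'): window [0,2] length 3 -- new best
  Position 3 ('e'): window [0,3] length 4 -- new best
  Position 4 ('f'): window [0,4] length 5 -- new best
  Position 5 ('a'): window [0,5] length 6 -- new best
  Position 6 ('e'): repeat (last at 3), move window start to 4
  Position 6 ('e'): window [4,6] length 3
  Position 7 ('h'): window [4,7] length 4
  Position 8 ('g'): window [4,8] length 5
  Position 9 ('a'): repeat (last at 5), move window start to 6
  Position 9 ('a'): window [6,9] length 4
  Position 10 ('b'): window [6,10] length 5
Longest substring with no repeats: "dhgefa" with length 6

6


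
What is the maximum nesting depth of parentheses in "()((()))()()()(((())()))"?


Input: "()((()))()()()(((())()))"
Tracking depth:
  Position 0 '(': depth becomes 1
  Position 1 ')': depth becomes 0
  Position 2 '(': depth becomes 1
  Position 3 '(': depth becomes 2
  Position 4 '(': depth becomes 3
  Position 5 ')': depth becomes 2
  Position 6 ')': depth becomes 1
  Position 7 ')': depth becomes 0
  Position 8 '(': depth becomes 1
  Position 9 ')': depth becomes 0
  Position 10 '(': depth becomes 1
  Position 11 ')': depth becomes 0
  Position 12 '(': depth becomes 1
  Position 13 ')': depth becomes 0
  Position 14 '(': depth becomes 1
  Position 15 '(': depth becomes 2
  Position 16 '(': depth becomes 3
  Position 17 '(': depth becomes 4
  Position 18 ')': depth becomes 3
  Position 19 ')': depth becomes 2
  Position 20 '(': depth becomes 3
  Position 21 ')': depth becomes 2
  Position 22 ')': depth becomes 1
  Position 23 ')': depth becomes 0
Maximum depth reached: 4

4


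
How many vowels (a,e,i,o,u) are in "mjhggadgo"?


Input: mjhggadgo
Checking each character:
  'm' at position 0: consonant
  'j' at position 1: consonant
  'h' at position 2: consonant
  'g' at position 3: consonant
  'g' at position 4: consonant
  'a' at position 5: vowel (running total: 1)
  'd' at position 6: consonant
  'g' at position 7: consonant
  'o' at position 8: vowel (running total: 2)
Total vowels: 2

2


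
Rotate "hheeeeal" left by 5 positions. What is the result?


Input: "hheeeeal", rotate left by 5
First 5 characters: "hheee"
Remaining characters: "eal"
Concatenate remaining + first: "eal" + "hheee" = "ealhheee"

ealhheee


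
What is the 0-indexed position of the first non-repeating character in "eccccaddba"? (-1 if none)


Input: eccccaddba
Character frequencies:
  'a': 2
  'b': 1
  'c': 4
  'd': 2
  'e': 1
Scanning left to right for freq == 1:
  Position 0 ('e'): unique! => answer = 0

0


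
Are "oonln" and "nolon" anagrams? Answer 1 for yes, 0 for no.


Strings: "oonln", "nolon"
Sorted first:  lnnoo
Sorted second: lnnoo
Sorted forms match => anagrams

1


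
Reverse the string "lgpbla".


Input: lgpbla
Reading characters right to left:
  Position 5: 'a'
  Position 4: 'l'
  Position 3: 'b'
  Position 2: 'p'
  Position 1: 'g'
  Position 0: 'l'
Reversed: albpgl

albpgl


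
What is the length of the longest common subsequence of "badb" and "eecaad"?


LCS of "badb" and "eecaad"
DP table:
           e    e    c    a    a    d
      0    0    0    0    0    0    0
  b   0    0    0    0    0    0    0
  a   0    0    0    0    1    1    1
  d   0    0    0    0    1    1    2
  b   0    0    0    0    1    1    2
LCS length = dp[4][6] = 2

2


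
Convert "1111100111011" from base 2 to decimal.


Input: "1111100111011" in base 2
Positional expansion:
  Digit '1' (value 1) x 2^12 = 4096
  Digit '1' (value 1) x 2^11 = 2048
  Digit '1' (value 1) x 2^10 = 1024
  Digit '1' (value 1) x 2^9 = 512
  Digit '1' (value 1) x 2^8 = 256
  Digit '0' (value 0) x 2^7 = 0
  Digit '0' (value 0) x 2^6 = 0
  Digit '1' (value 1) x 2^5 = 32
  Digit '1' (value 1) x 2^4 = 16
  Digit '1' (value 1) x 2^3 = 8
  Digit '0' (value 0) x 2^2 = 0
  Digit '1' (value 1) x 2^1 = 2
  Digit '1' (value 1) x 2^0 = 1
Sum = 7995

7995


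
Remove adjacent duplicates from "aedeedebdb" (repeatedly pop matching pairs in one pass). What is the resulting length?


Input: aedeedebdb
Stack-based adjacent duplicate removal:
  Read 'a': push. Stack: a
  Read 'e': push. Stack: ae
  Read 'd': push. Stack: aed
  Read 'e': push. Stack: aede
  Read 'e': matches stack top 'e' => pop. Stack: aed
  Read 'd': matches stack top 'd' => pop. Stack: ae
  Read 'e': matches stack top 'e' => pop. Stack: a
  Read 'b': push. Stack: ab
  Read 'd': push. Stack: abd
  Read 'b': push. Stack: abdb
Final stack: "abdb" (length 4)

4


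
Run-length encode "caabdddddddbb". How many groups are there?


Input: caabdddddddbb
Scanning for consecutive runs:
  Group 1: 'c' x 1 (positions 0-0)
  Group 2: 'a' x 2 (positions 1-2)
  Group 3: 'b' x 1 (positions 3-3)
  Group 4: 'd' x 7 (positions 4-10)
  Group 5: 'b' x 2 (positions 11-12)
Total groups: 5

5


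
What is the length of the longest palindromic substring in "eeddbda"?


Input: "eeddbda"
Checking substrings for palindromes:
  [3:6] "dbd" (len 3) => palindrome
  [0:2] "ee" (len 2) => palindrome
  [2:4] "dd" (len 2) => palindrome
Longest palindromic substring: "dbd" with length 3

3


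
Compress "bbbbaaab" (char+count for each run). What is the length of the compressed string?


Input: bbbbaaab
Runs:
  'b' x 4 => "b4"
  'a' x 3 => "a3"
  'b' x 1 => "b1"
Compressed: "b4a3b1"
Compressed length: 6

6


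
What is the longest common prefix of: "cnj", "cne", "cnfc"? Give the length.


Words: cnj, cne, cnfc
  Position 0: all 'c' => match
  Position 1: all 'n' => match
  Position 2: ('j', 'e', 'f') => mismatch, stop
LCP = "cn" (length 2)

2


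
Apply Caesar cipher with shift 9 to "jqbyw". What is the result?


Caesar cipher: shift "jqbyw" by 9
  'j' (pos 9) + 9 = pos 18 = 's'
  'q' (pos 16) + 9 = pos 25 = 'z'
  'b' (pos 1) + 9 = pos 10 = 'k'
  'y' (pos 24) + 9 = pos 7 = 'h'
  'w' (pos 22) + 9 = pos 5 = 'f'
Result: szkhf

szkhf


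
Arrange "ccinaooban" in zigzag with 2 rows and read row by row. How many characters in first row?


Zigzag "ccinaooban" into 2 rows:
Placing characters:
  'c' => row 0
  'c' => row 1
  'i' => row 0
  'n' => row 1
  'a' => row 0
  'o' => row 1
  'o' => row 0
  'b' => row 1
  'a' => row 0
  'n' => row 1
Rows:
  Row 0: "ciaoa"
  Row 1: "cnobn"
First row length: 5

5


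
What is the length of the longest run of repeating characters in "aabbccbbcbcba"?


Input: "aabbccbbcbcba"
Scanning for longest run:
  Position 1 ('a'): continues run of 'a', length=2
  Position 2 ('b'): new char, reset run to 1
  Position 3 ('b'): continues run of 'b', length=2
  Position 4 ('c'): new char, reset run to 1
  Position 5 ('c'): continues run of 'c', length=2
  Position 6 ('b'): new char, reset run to 1
  Position 7 ('b'): continues run of 'b', length=2
  Position 8 ('c'): new char, reset run to 1
  Position 9 ('b'): new char, reset run to 1
  Position 10 ('c'): new char, reset run to 1
  Position 11 ('b'): new char, reset run to 1
  Position 12 ('a'): new char, reset run to 1
Longest run: 'a' with length 2

2


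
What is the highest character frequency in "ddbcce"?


Input: ddbcce
Character counts:
  'b': 1
  'c': 2
  'd': 2
  'e': 1
Maximum frequency: 2

2


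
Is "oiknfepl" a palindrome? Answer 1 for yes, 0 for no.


Input: oiknfepl
Reversed: lpefnkio
  Compare pos 0 ('o') with pos 7 ('l'): MISMATCH
  Compare pos 1 ('i') with pos 6 ('p'): MISMATCH
  Compare pos 2 ('k') with pos 5 ('e'): MISMATCH
  Compare pos 3 ('n') with pos 4 ('f'): MISMATCH
Result: not a palindrome

0


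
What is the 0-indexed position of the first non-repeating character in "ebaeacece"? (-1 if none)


Input: ebaeacece
Character frequencies:
  'a': 2
  'b': 1
  'c': 2
  'e': 4
Scanning left to right for freq == 1:
  Position 0 ('e'): freq=4, skip
  Position 1 ('b'): unique! => answer = 1

1


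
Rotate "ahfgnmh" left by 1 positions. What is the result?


Input: "ahfgnmh", rotate left by 1
First 1 characters: "a"
Remaining characters: "hfgnmh"
Concatenate remaining + first: "hfgnmh" + "a" = "hfgnmha"

hfgnmha


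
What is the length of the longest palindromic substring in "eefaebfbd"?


Input: "eefaebfbd"
Checking substrings for palindromes:
  [5:8] "bfb" (len 3) => palindrome
  [0:2] "ee" (len 2) => palindrome
Longest palindromic substring: "bfb" with length 3

3


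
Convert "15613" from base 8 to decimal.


Input: "15613" in base 8
Positional expansion:
  Digit '1' (value 1) x 8^4 = 4096
  Digit '5' (value 5) x 8^3 = 2560
  Digit '6' (value 6) x 8^2 = 384
  Digit '1' (value 1) x 8^1 = 8
  Digit '3' (value 3) x 8^0 = 3
Sum = 7051

7051


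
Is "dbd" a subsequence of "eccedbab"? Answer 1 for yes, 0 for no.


Check if "dbd" is a subsequence of "eccedbab"
Greedy scan:
  Position 0 ('e'): no match needed
  Position 1 ('c'): no match needed
  Position 2 ('c'): no match needed
  Position 3 ('e'): no match needed
  Position 4 ('d'): matches sub[0] = 'd'
  Position 5 ('b'): matches sub[1] = 'b'
  Position 6 ('a'): no match needed
  Position 7 ('b'): no match needed
Only matched 2/3 characters => not a subsequence

0


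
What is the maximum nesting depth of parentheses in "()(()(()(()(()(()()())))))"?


Input: "()(()(()(()(()(()()())))))"
Tracking depth:
  Position 0 '(': depth becomes 1
  Position 1 ')': depth becomes 0
  Position 2 '(': depth becomes 1
  Position 3 '(': depth becomes 2
  Position 4 ')': depth becomes 1
  Position 5 '(': depth becomes 2
  Position 6 '(': depth becomes 3
  Position 7 ')': depth becomes 2
  Position 8 '(': depth becomes 3
  Position 9 '(': depth becomes 4
  Position 10 ')': depth becomes 3
  Position 11 '(': depth becomes 4
  Position 12 '(': depth becomes 5
  Position 13 ')': depth becomes 4
  Position 14 '(': depth becomes 5
  Position 15 '(': depth becomes 6
  Position 16 ')': depth becomes 5
  Position 17 '(': depth becomes 6
  Position 18 ')': depth becomes 5
  Position 19 '(': depth becomes 6
  Position 20 ')': depth becomes 5
  Position 21 ')': depth becomes 4
  Position 22 ')': depth becomes 3
  Position 23 ')': depth becomes 2
  Position 24 ')': depth becomes 1
  Position 25 ')': depth becomes 0
Maximum depth reached: 6

6


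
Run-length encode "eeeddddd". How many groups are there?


Input: eeeddddd
Scanning for consecutive runs:
  Group 1: 'e' x 3 (positions 0-2)
  Group 2: 'd' x 5 (positions 3-7)
Total groups: 2

2


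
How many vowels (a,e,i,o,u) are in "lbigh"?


Input: lbigh
Checking each character:
  'l' at position 0: consonant
  'b' at position 1: consonant
  'i' at position 2: vowel (running total: 1)
  'g' at position 3: consonant
  'h' at position 4: consonant
Total vowels: 1

1
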